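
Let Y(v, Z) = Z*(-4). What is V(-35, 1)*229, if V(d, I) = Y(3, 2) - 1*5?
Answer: -2977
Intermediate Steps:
Y(v, Z) = -4*Z
V(d, I) = -13 (V(d, I) = -4*2 - 1*5 = -8 - 5 = -13)
V(-35, 1)*229 = -13*229 = -2977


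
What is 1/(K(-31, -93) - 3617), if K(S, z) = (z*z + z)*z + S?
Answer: -1/799356 ≈ -1.2510e-6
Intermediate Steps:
K(S, z) = S + z*(z + z**2) (K(S, z) = (z**2 + z)*z + S = (z + z**2)*z + S = z*(z + z**2) + S = S + z*(z + z**2))
1/(K(-31, -93) - 3617) = 1/((-31 + (-93)**2 + (-93)**3) - 3617) = 1/((-31 + 8649 - 804357) - 3617) = 1/(-795739 - 3617) = 1/(-799356) = -1/799356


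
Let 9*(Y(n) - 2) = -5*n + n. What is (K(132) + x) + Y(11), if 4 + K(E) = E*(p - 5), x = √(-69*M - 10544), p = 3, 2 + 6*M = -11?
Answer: -2438/9 + I*√41578/2 ≈ -270.89 + 101.95*I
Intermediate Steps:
M = -13/6 (M = -⅓ + (⅙)*(-11) = -⅓ - 11/6 = -13/6 ≈ -2.1667)
Y(n) = 2 - 4*n/9 (Y(n) = 2 + (-5*n + n)/9 = 2 + (-4*n)/9 = 2 - 4*n/9)
x = I*√41578/2 (x = √(-69*(-13/6) - 10544) = √(299/2 - 10544) = √(-20789/2) = I*√41578/2 ≈ 101.95*I)
K(E) = -4 - 2*E (K(E) = -4 + E*(3 - 5) = -4 + E*(-2) = -4 - 2*E)
(K(132) + x) + Y(11) = ((-4 - 2*132) + I*√41578/2) + (2 - 4/9*11) = ((-4 - 264) + I*√41578/2) + (2 - 44/9) = (-268 + I*√41578/2) - 26/9 = -2438/9 + I*√41578/2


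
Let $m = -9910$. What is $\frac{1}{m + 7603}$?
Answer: $- \frac{1}{2307} \approx -0.00043346$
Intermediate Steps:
$\frac{1}{m + 7603} = \frac{1}{-9910 + 7603} = \frac{1}{-2307} = - \frac{1}{2307}$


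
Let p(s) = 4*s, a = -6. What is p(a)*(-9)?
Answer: 216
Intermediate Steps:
p(a)*(-9) = (4*(-6))*(-9) = -24*(-9) = 216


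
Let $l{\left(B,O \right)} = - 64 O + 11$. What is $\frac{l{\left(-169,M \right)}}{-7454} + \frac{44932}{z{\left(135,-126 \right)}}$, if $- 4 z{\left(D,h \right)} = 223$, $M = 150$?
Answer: $- \frac{1337554165}{1662242} \approx -804.67$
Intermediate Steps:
$z{\left(D,h \right)} = - \frac{223}{4}$ ($z{\left(D,h \right)} = \left(- \frac{1}{4}\right) 223 = - \frac{223}{4}$)
$l{\left(B,O \right)} = 11 - 64 O$
$\frac{l{\left(-169,M \right)}}{-7454} + \frac{44932}{z{\left(135,-126 \right)}} = \frac{11 - 9600}{-7454} + \frac{44932}{- \frac{223}{4}} = \left(11 - 9600\right) \left(- \frac{1}{7454}\right) + 44932 \left(- \frac{4}{223}\right) = \left(-9589\right) \left(- \frac{1}{7454}\right) - \frac{179728}{223} = \frac{9589}{7454} - \frac{179728}{223} = - \frac{1337554165}{1662242}$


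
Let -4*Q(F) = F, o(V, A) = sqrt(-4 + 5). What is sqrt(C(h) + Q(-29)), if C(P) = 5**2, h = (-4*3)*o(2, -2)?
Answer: sqrt(129)/2 ≈ 5.6789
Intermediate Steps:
o(V, A) = 1 (o(V, A) = sqrt(1) = 1)
Q(F) = -F/4
h = -12 (h = -4*3*1 = -12*1 = -12)
C(P) = 25
sqrt(C(h) + Q(-29)) = sqrt(25 - 1/4*(-29)) = sqrt(25 + 29/4) = sqrt(129/4) = sqrt(129)/2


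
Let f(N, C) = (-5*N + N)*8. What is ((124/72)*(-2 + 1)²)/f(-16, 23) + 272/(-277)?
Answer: -2498165/2552832 ≈ -0.97859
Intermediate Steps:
f(N, C) = -32*N (f(N, C) = -4*N*8 = -32*N)
((124/72)*(-2 + 1)²)/f(-16, 23) + 272/(-277) = ((124/72)*(-2 + 1)²)/((-32*(-16))) + 272/(-277) = ((124*(1/72))*(-1)²)/512 + 272*(-1/277) = ((31/18)*1)*(1/512) - 272/277 = (31/18)*(1/512) - 272/277 = 31/9216 - 272/277 = -2498165/2552832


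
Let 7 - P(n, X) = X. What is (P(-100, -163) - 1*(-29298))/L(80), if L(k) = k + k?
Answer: 7367/40 ≈ 184.18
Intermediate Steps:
P(n, X) = 7 - X
L(k) = 2*k
(P(-100, -163) - 1*(-29298))/L(80) = ((7 - 1*(-163)) - 1*(-29298))/((2*80)) = ((7 + 163) + 29298)/160 = (170 + 29298)*(1/160) = 29468*(1/160) = 7367/40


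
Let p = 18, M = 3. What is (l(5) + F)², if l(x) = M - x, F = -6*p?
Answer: 12100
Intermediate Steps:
F = -108 (F = -6*18 = -108)
l(x) = 3 - x
(l(5) + F)² = ((3 - 1*5) - 108)² = ((3 - 5) - 108)² = (-2 - 108)² = (-110)² = 12100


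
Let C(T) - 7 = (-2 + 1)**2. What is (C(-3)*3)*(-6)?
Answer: -144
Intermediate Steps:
C(T) = 8 (C(T) = 7 + (-2 + 1)**2 = 7 + (-1)**2 = 7 + 1 = 8)
(C(-3)*3)*(-6) = (8*3)*(-6) = 24*(-6) = -144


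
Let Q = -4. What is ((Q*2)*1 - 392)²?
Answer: 160000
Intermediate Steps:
((Q*2)*1 - 392)² = (-4*2*1 - 392)² = (-8*1 - 392)² = (-8 - 392)² = (-400)² = 160000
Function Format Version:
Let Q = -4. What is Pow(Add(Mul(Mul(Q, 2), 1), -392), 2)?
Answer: 160000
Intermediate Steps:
Pow(Add(Mul(Mul(Q, 2), 1), -392), 2) = Pow(Add(Mul(Mul(-4, 2), 1), -392), 2) = Pow(Add(Mul(-8, 1), -392), 2) = Pow(Add(-8, -392), 2) = Pow(-400, 2) = 160000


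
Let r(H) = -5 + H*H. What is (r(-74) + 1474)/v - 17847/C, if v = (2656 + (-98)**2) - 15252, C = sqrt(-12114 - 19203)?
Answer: -6945/2992 + 5949*I*sqrt(31317)/10439 ≈ -2.3212 + 100.85*I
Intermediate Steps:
C = I*sqrt(31317) (C = sqrt(-31317) = I*sqrt(31317) ≈ 176.97*I)
v = -2992 (v = (2656 + 9604) - 15252 = 12260 - 15252 = -2992)
r(H) = -5 + H**2
(r(-74) + 1474)/v - 17847/C = ((-5 + (-74)**2) + 1474)/(-2992) - 17847*(-I*sqrt(31317)/31317) = ((-5 + 5476) + 1474)*(-1/2992) - (-5949)*I*sqrt(31317)/10439 = (5471 + 1474)*(-1/2992) + 5949*I*sqrt(31317)/10439 = 6945*(-1/2992) + 5949*I*sqrt(31317)/10439 = -6945/2992 + 5949*I*sqrt(31317)/10439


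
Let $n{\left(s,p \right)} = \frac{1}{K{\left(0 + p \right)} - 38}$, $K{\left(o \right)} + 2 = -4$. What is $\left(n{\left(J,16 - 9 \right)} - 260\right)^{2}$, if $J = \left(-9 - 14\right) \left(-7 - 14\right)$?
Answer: $\frac{130896481}{1936} \approx 67612.0$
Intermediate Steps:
$J = 483$ ($J = \left(-23\right) \left(-21\right) = 483$)
$K{\left(o \right)} = -6$ ($K{\left(o \right)} = -2 - 4 = -6$)
$n{\left(s,p \right)} = - \frac{1}{44}$ ($n{\left(s,p \right)} = \frac{1}{-6 - 38} = \frac{1}{-44} = - \frac{1}{44}$)
$\left(n{\left(J,16 - 9 \right)} - 260\right)^{2} = \left(- \frac{1}{44} - 260\right)^{2} = \left(- \frac{11441}{44}\right)^{2} = \frac{130896481}{1936}$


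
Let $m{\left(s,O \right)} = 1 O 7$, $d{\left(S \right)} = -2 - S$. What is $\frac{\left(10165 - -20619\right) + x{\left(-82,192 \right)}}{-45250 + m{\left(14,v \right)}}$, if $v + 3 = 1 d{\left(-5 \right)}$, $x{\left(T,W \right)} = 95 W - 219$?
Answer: $- \frac{9761}{9050} \approx -1.0786$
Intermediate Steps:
$x{\left(T,W \right)} = -219 + 95 W$
$v = 0$ ($v = -3 + 1 \left(-2 - -5\right) = -3 + 1 \left(-2 + 5\right) = -3 + 1 \cdot 3 = -3 + 3 = 0$)
$m{\left(s,O \right)} = 7 O$ ($m{\left(s,O \right)} = O 7 = 7 O$)
$\frac{\left(10165 - -20619\right) + x{\left(-82,192 \right)}}{-45250 + m{\left(14,v \right)}} = \frac{\left(10165 - -20619\right) + \left(-219 + 95 \cdot 192\right)}{-45250 + 7 \cdot 0} = \frac{\left(10165 + 20619\right) + \left(-219 + 18240\right)}{-45250 + 0} = \frac{30784 + 18021}{-45250} = 48805 \left(- \frac{1}{45250}\right) = - \frac{9761}{9050}$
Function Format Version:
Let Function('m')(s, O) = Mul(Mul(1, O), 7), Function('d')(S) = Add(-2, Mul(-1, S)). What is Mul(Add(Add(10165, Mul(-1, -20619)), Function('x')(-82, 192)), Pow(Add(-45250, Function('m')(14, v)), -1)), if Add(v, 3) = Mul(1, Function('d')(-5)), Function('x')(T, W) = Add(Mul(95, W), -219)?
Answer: Rational(-9761, 9050) ≈ -1.0786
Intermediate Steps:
Function('x')(T, W) = Add(-219, Mul(95, W))
v = 0 (v = Add(-3, Mul(1, Add(-2, Mul(-1, -5)))) = Add(-3, Mul(1, Add(-2, 5))) = Add(-3, Mul(1, 3)) = Add(-3, 3) = 0)
Function('m')(s, O) = Mul(7, O) (Function('m')(s, O) = Mul(O, 7) = Mul(7, O))
Mul(Add(Add(10165, Mul(-1, -20619)), Function('x')(-82, 192)), Pow(Add(-45250, Function('m')(14, v)), -1)) = Mul(Add(Add(10165, Mul(-1, -20619)), Add(-219, Mul(95, 192))), Pow(Add(-45250, Mul(7, 0)), -1)) = Mul(Add(Add(10165, 20619), Add(-219, 18240)), Pow(Add(-45250, 0), -1)) = Mul(Add(30784, 18021), Pow(-45250, -1)) = Mul(48805, Rational(-1, 45250)) = Rational(-9761, 9050)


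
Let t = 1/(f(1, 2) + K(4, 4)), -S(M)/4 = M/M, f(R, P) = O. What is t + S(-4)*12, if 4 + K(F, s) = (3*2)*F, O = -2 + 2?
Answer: -959/20 ≈ -47.950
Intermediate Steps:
O = 0
f(R, P) = 0
K(F, s) = -4 + 6*F (K(F, s) = -4 + (3*2)*F = -4 + 6*F)
S(M) = -4 (S(M) = -4*M/M = -4*1 = -4)
t = 1/20 (t = 1/(0 + (-4 + 6*4)) = 1/(0 + (-4 + 24)) = 1/(0 + 20) = 1/20 ≈ 0.050000)
t + S(-4)*12 = 1/20 - 4*12 = 1/20 - 48 = -959/20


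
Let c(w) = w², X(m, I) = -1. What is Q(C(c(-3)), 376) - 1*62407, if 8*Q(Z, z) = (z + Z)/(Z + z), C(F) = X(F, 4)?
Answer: -499255/8 ≈ -62407.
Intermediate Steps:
C(F) = -1
Q(Z, z) = ⅛ (Q(Z, z) = ((z + Z)/(Z + z))/8 = ((Z + z)/(Z + z))/8 = (⅛)*1 = ⅛)
Q(C(c(-3)), 376) - 1*62407 = ⅛ - 1*62407 = ⅛ - 62407 = -499255/8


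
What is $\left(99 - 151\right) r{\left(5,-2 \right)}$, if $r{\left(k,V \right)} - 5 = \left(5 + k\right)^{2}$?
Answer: $-5460$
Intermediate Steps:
$r{\left(k,V \right)} = 5 + \left(5 + k\right)^{2}$
$\left(99 - 151\right) r{\left(5,-2 \right)} = \left(99 - 151\right) \left(5 + \left(5 + 5\right)^{2}\right) = - 52 \left(5 + 10^{2}\right) = - 52 \left(5 + 100\right) = \left(-52\right) 105 = -5460$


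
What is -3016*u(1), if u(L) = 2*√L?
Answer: -6032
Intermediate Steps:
-3016*u(1) = -6032*√1 = -6032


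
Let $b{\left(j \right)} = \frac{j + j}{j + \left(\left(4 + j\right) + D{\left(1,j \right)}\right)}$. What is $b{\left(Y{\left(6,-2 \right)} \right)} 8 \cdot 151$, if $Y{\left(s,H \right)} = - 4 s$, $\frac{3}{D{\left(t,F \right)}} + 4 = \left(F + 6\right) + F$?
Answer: $\frac{2667264}{2027} \approx 1315.9$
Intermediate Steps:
$D{\left(t,F \right)} = \frac{3}{2 + 2 F}$ ($D{\left(t,F \right)} = \frac{3}{-4 + \left(\left(F + 6\right) + F\right)} = \frac{3}{-4 + \left(\left(6 + F\right) + F\right)} = \frac{3}{-4 + \left(6 + 2 F\right)} = \frac{3}{2 + 2 F}$)
$b{\left(j \right)} = \frac{2 j}{4 + 2 j + \frac{3}{2 \left(1 + j\right)}}$ ($b{\left(j \right)} = \frac{j + j}{j + \left(\left(4 + j\right) + \frac{3}{2 \left(1 + j\right)}\right)} = \frac{2 j}{j + \left(4 + j + \frac{3}{2 \left(1 + j\right)}\right)} = \frac{2 j}{4 + 2 j + \frac{3}{2 \left(1 + j\right)}}$)
$b{\left(Y{\left(6,-2 \right)} \right)} 8 \cdot 151 = \frac{4 \left(\left(-4\right) 6\right) \left(1 - 24\right)}{3 + 4 \left(1 - 24\right) \left(2 - 24\right)} 8 \cdot 151 = 4 \left(-24\right) \frac{1}{3 + 4 \left(1 - 24\right) \left(2 - 24\right)} \left(1 - 24\right) 1208 = 4 \left(-24\right) \frac{1}{3 + 4 \left(-23\right) \left(-22\right)} \left(-23\right) 1208 = 4 \left(-24\right) \frac{1}{3 + 2024} \left(-23\right) 1208 = 4 \left(-24\right) \frac{1}{2027} \left(-23\right) 1208 = \frac{2208}{2027} \cdot 1208 = \frac{2667264}{2027}$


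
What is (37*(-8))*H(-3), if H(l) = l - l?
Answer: 0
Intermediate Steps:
H(l) = 0
(37*(-8))*H(-3) = (37*(-8))*0 = -296*0 = 0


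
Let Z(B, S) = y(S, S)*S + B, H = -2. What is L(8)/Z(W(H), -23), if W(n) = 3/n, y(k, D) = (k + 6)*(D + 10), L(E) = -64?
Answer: 128/10169 ≈ 0.012587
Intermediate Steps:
y(k, D) = (6 + k)*(10 + D)
Z(B, S) = B + S*(60 + S² + 16*S) (Z(B, S) = (60 + 6*S + 10*S + S*S)*S + B = (60 + 6*S + 10*S + S²)*S + B = (60 + S² + 16*S)*S + B = S*(60 + S² + 16*S) + B = B + S*(60 + S² + 16*S))
L(8)/Z(W(H), -23) = -64/(3/(-2) - 23*(60 + (-23)² + 16*(-23))) = -64/(3*(-½) - 23*(60 + 529 - 368)) = -64/(-3/2 - 23*221) = -64/(-3/2 - 5083) = -64/(-10169/2) = -64*(-2/10169) = 128/10169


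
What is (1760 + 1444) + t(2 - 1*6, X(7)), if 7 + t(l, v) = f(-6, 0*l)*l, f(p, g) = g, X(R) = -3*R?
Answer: 3197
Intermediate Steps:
t(l, v) = -7 (t(l, v) = -7 + (0*l)*l = -7 + 0*l = -7 + 0 = -7)
(1760 + 1444) + t(2 - 1*6, X(7)) = (1760 + 1444) - 7 = 3204 - 7 = 3197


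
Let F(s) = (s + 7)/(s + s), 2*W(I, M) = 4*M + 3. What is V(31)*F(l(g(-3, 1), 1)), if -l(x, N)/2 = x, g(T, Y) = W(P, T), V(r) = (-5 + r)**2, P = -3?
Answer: 5408/9 ≈ 600.89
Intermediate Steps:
W(I, M) = 3/2 + 2*M (W(I, M) = (4*M + 3)/2 = (3 + 4*M)/2 = 3/2 + 2*M)
g(T, Y) = 3/2 + 2*T
l(x, N) = -2*x
F(s) = (7 + s)/(2*s) (F(s) = (7 + s)/((2*s)) = (7 + s)*(1/(2*s)) = (7 + s)/(2*s))
V(31)*F(l(g(-3, 1), 1)) = (-5 + 31)**2*((7 - 2*(3/2 + 2*(-3)))/(2*((-2*(3/2 + 2*(-3)))))) = 26**2*((7 - 2*(3/2 - 6))/(2*((-2*(3/2 - 6))))) = 676*((7 - 2*(-9/2))/(2*((-2*(-9/2))))) = 676*((1/2)*(7 + 9)/9) = 676*((1/2)*(1/9)*16) = 676*(8/9) = 5408/9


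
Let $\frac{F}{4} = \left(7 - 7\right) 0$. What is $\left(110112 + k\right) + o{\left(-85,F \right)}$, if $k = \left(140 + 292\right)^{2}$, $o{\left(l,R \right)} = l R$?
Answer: $296736$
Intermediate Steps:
$F = 0$ ($F = 4 \left(7 - 7\right) 0 = 4 \cdot 0 \cdot 0 = 4 \cdot 0 = 0$)
$o{\left(l,R \right)} = R l$
$k = 186624$ ($k = 432^{2} = 186624$)
$\left(110112 + k\right) + o{\left(-85,F \right)} = \left(110112 + 186624\right) + 0 \left(-85\right) = 296736 + 0 = 296736$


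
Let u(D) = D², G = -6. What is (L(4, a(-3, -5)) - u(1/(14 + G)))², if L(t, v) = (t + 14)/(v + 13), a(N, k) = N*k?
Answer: 78961/200704 ≈ 0.39342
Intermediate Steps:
L(t, v) = (14 + t)/(13 + v)
(L(4, a(-3, -5)) - u(1/(14 + G)))² = ((14 + 4)/(13 - 3*(-5)) - (1/(14 - 6))²)² = (18/(13 + 15) - (1/8)²)² = (18/28 - (⅛)²)² = ((1/28)*18 - 1*1/64)² = (9/14 - 1/64)² = (281/448)² = 78961/200704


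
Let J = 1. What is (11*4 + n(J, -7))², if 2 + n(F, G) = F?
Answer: 1849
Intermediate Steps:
n(F, G) = -2 + F
(11*4 + n(J, -7))² = (11*4 + (-2 + 1))² = (44 - 1)² = 43² = 1849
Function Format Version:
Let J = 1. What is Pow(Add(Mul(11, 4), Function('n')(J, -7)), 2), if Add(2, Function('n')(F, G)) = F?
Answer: 1849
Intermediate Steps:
Function('n')(F, G) = Add(-2, F)
Pow(Add(Mul(11, 4), Function('n')(J, -7)), 2) = Pow(Add(Mul(11, 4), Add(-2, 1)), 2) = Pow(Add(44, -1), 2) = Pow(43, 2) = 1849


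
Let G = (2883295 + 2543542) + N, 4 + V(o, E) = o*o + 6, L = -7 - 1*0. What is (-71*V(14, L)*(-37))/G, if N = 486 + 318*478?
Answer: 520146/5579327 ≈ 0.093227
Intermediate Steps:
L = -7 (L = -7 + 0 = -7)
V(o, E) = 2 + o² (V(o, E) = -4 + (o*o + 6) = -4 + (o² + 6) = -4 + (6 + o²) = 2 + o²)
N = 152490 (N = 486 + 152004 = 152490)
G = 5579327 (G = (2883295 + 2543542) + 152490 = 5426837 + 152490 = 5579327)
(-71*V(14, L)*(-37))/G = (-71*(2 + 14²)*(-37))/5579327 = (-71*(2 + 196)*(-37))*(1/5579327) = (-71*198*(-37))*(1/5579327) = -14058*(-37)*(1/5579327) = 520146*(1/5579327) = 520146/5579327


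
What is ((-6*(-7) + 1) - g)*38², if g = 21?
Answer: 31768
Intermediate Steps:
((-6*(-7) + 1) - g)*38² = ((-6*(-7) + 1) - 1*21)*38² = ((42 + 1) - 21)*1444 = (43 - 21)*1444 = 22*1444 = 31768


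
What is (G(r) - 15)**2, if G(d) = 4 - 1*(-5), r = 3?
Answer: 36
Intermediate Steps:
G(d) = 9 (G(d) = 4 + 5 = 9)
(G(r) - 15)**2 = (9 - 15)**2 = (-6)**2 = 36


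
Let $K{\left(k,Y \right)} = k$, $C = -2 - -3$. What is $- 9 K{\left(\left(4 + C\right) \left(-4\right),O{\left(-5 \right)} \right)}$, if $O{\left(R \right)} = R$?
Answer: $180$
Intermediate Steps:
$C = 1$ ($C = -2 + 3 = 1$)
$- 9 K{\left(\left(4 + C\right) \left(-4\right),O{\left(-5 \right)} \right)} = - 9 \left(4 + 1\right) \left(-4\right) = - 9 \cdot 5 \left(-4\right) = \left(-9\right) \left(-20\right) = 180$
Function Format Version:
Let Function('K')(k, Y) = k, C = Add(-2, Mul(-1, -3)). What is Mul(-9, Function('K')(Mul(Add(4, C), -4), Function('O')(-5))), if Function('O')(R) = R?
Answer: 180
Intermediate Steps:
C = 1 (C = Add(-2, 3) = 1)
Mul(-9, Function('K')(Mul(Add(4, C), -4), Function('O')(-5))) = Mul(-9, Mul(Add(4, 1), -4)) = Mul(-9, Mul(5, -4)) = Mul(-9, -20) = 180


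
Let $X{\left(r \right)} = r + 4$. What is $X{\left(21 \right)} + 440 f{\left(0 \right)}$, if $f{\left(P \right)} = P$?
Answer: $25$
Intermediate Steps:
$X{\left(r \right)} = 4 + r$
$X{\left(21 \right)} + 440 f{\left(0 \right)} = \left(4 + 21\right) + 440 \cdot 0 = 25 + 0 = 25$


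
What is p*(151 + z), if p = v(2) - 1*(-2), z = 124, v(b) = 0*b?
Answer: 550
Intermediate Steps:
v(b) = 0
p = 2 (p = 0 - 1*(-2) = 0 + 2 = 2)
p*(151 + z) = 2*(151 + 124) = 2*275 = 550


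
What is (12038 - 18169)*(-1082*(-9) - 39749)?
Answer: 183997441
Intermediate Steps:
(12038 - 18169)*(-1082*(-9) - 39749) = -6131*(9738 - 39749) = -6131*(-30011) = 183997441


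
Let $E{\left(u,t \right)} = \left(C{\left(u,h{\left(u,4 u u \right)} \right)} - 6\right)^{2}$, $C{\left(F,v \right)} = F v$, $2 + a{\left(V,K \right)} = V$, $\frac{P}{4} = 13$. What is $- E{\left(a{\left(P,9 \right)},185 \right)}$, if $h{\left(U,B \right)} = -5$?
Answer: $-65536$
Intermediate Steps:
$P = 52$ ($P = 4 \cdot 13 = 52$)
$a{\left(V,K \right)} = -2 + V$
$E{\left(u,t \right)} = \left(-6 - 5 u\right)^{2}$ ($E{\left(u,t \right)} = \left(u \left(-5\right) - 6\right)^{2} = \left(- 5 u - 6\right)^{2} = \left(-6 - 5 u\right)^{2}$)
$- E{\left(a{\left(P,9 \right)},185 \right)} = - \left(6 + 5 \left(-2 + 52\right)\right)^{2} = - \left(6 + 5 \cdot 50\right)^{2} = - \left(6 + 250\right)^{2} = - 256^{2} = \left(-1\right) 65536 = -65536$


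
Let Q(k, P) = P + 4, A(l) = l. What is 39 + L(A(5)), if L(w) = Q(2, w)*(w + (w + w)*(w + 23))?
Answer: 2604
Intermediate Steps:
Q(k, P) = 4 + P
L(w) = (4 + w)*(w + 2*w*(23 + w)) (L(w) = (4 + w)*(w + (w + w)*(w + 23)) = (4 + w)*(w + (2*w)*(23 + w)) = (4 + w)*(w + 2*w*(23 + w)))
39 + L(A(5)) = 39 + 5*(4 + 5)*(47 + 2*5) = 39 + 5*9*(47 + 10) = 39 + 5*9*57 = 39 + 2565 = 2604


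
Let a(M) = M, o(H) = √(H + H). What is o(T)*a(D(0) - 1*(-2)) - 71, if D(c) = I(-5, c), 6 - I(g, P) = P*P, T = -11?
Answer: -71 + 8*I*√22 ≈ -71.0 + 37.523*I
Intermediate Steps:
I(g, P) = 6 - P² (I(g, P) = 6 - P*P = 6 - P²)
D(c) = 6 - c²
o(H) = √2*√H (o(H) = √(2*H) = √2*√H)
o(T)*a(D(0) - 1*(-2)) - 71 = (√2*√(-11))*((6 - 1*0²) - 1*(-2)) - 71 = (√2*(I*√11))*((6 - 1*0) + 2) - 71 = (I*√22)*((6 + 0) + 2) - 71 = (I*√22)*(6 + 2) - 71 = (I*√22)*8 - 71 = 8*I*√22 - 71 = -71 + 8*I*√22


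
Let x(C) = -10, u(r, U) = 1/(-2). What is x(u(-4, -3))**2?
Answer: 100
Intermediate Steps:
u(r, U) = -1/2
x(u(-4, -3))**2 = (-10)**2 = 100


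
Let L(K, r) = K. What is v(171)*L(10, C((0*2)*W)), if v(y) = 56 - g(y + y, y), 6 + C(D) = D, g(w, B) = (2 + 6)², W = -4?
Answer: -80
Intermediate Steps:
g(w, B) = 64 (g(w, B) = 8² = 64)
C(D) = -6 + D
v(y) = -8 (v(y) = 56 - 1*64 = 56 - 64 = -8)
v(171)*L(10, C((0*2)*W)) = -8*10 = -80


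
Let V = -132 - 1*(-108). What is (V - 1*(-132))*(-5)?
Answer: -540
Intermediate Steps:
V = -24 (V = -132 + 108 = -24)
(V - 1*(-132))*(-5) = (-24 - 1*(-132))*(-5) = (-24 + 132)*(-5) = 108*(-5) = -540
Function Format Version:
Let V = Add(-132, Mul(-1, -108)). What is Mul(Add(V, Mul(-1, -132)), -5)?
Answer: -540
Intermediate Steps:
V = -24 (V = Add(-132, 108) = -24)
Mul(Add(V, Mul(-1, -132)), -5) = Mul(Add(-24, Mul(-1, -132)), -5) = Mul(Add(-24, 132), -5) = Mul(108, -5) = -540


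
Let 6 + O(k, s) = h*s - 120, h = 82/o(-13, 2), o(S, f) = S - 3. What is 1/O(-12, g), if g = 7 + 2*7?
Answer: -8/1869 ≈ -0.0042804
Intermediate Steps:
o(S, f) = -3 + S
g = 21 (g = 7 + 14 = 21)
h = -41/8 (h = 82/(-3 - 13) = 82/(-16) = 82*(-1/16) = -41/8 ≈ -5.1250)
O(k, s) = -126 - 41*s/8 (O(k, s) = -6 + (-41*s/8 - 120) = -6 + (-120 - 41*s/8) = -126 - 41*s/8)
1/O(-12, g) = 1/(-126 - 41/8*21) = 1/(-126 - 861/8) = 1/(-1869/8) = -8/1869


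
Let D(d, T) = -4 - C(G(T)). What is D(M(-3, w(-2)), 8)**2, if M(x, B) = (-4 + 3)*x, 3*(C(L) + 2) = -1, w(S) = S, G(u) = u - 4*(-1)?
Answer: 25/9 ≈ 2.7778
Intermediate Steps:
G(u) = 4 + u (G(u) = u + 4 = 4 + u)
C(L) = -7/3 (C(L) = -2 + (1/3)*(-1) = -2 - 1/3 = -7/3)
M(x, B) = -x
D(d, T) = -5/3 (D(d, T) = -4 - 1*(-7/3) = -4 + 7/3 = -5/3)
D(M(-3, w(-2)), 8)**2 = (-5/3)**2 = 25/9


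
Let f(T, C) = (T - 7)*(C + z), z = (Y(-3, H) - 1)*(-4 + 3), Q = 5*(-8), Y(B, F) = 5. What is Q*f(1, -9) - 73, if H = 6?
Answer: -3193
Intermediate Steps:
Q = -40
z = -4 (z = (5 - 1)*(-4 + 3) = 4*(-1) = -4)
f(T, C) = (-7 + T)*(-4 + C) (f(T, C) = (T - 7)*(C - 4) = (-7 + T)*(-4 + C))
Q*f(1, -9) - 73 = -40*(28 - 7*(-9) - 4*1 - 9*1) - 73 = -40*(28 + 63 - 4 - 9) - 73 = -40*78 - 73 = -3120 - 73 = -3193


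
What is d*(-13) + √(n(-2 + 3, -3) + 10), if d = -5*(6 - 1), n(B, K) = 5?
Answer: 325 + √15 ≈ 328.87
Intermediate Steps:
d = -25 (d = -5*5 = -25)
d*(-13) + √(n(-2 + 3, -3) + 10) = -25*(-13) + √(5 + 10) = 325 + √15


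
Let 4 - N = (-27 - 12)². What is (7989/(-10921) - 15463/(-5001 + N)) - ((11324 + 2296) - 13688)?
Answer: 4957248425/71183078 ≈ 69.641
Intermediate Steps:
N = -1517 (N = 4 - (-27 - 12)² = 4 - 1*(-39)² = 4 - 1*1521 = 4 - 1521 = -1517)
(7989/(-10921) - 15463/(-5001 + N)) - ((11324 + 2296) - 13688) = (7989/(-10921) - 15463/(-5001 - 1517)) - ((11324 + 2296) - 13688) = (7989*(-1/10921) - 15463/(-6518)) - (13620 - 13688) = (-7989/10921 - 15463*(-1/6518)) - 1*(-68) = (-7989/10921 + 15463/6518) + 68 = 116799121/71183078 + 68 = 4957248425/71183078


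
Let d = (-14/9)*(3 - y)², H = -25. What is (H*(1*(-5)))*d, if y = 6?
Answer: -1750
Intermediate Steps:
d = -14 (d = (-14/9)*(3 - 1*6)² = (-14*⅑)*(3 - 6)² = -14/9*(-3)² = -14/9*9 = -14)
(H*(1*(-5)))*d = -25*(-5)*(-14) = 125*(-14) = -1750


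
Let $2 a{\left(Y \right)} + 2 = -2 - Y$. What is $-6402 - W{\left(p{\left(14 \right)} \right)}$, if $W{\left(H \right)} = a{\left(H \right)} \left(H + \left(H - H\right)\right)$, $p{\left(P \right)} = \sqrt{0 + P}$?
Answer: $-6395 + 2 \sqrt{14} \approx -6387.5$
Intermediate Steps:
$a{\left(Y \right)} = -2 - \frac{Y}{2}$ ($a{\left(Y \right)} = -1 + \frac{-2 - Y}{2} = -1 - \left(1 + \frac{Y}{2}\right) = -2 - \frac{Y}{2}$)
$p{\left(P \right)} = \sqrt{P}$
$W{\left(H \right)} = H \left(-2 - \frac{H}{2}\right)$ ($W{\left(H \right)} = \left(-2 - \frac{H}{2}\right) \left(H + \left(H - H\right)\right) = \left(-2 - \frac{H}{2}\right) \left(H + 0\right) = \left(-2 - \frac{H}{2}\right) H = H \left(-2 - \frac{H}{2}\right)$)
$-6402 - W{\left(p{\left(14 \right)} \right)} = -6402 - - \frac{\sqrt{14} \left(4 + \sqrt{14}\right)}{2} = -6402 + \frac{\sqrt{14} \left(4 + \sqrt{14}\right)}{2}$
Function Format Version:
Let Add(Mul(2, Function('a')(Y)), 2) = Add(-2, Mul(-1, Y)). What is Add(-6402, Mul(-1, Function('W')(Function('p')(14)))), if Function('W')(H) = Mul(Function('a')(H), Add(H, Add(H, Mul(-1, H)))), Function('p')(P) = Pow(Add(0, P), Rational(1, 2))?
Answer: Add(-6395, Mul(2, Pow(14, Rational(1, 2)))) ≈ -6387.5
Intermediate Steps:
Function('a')(Y) = Add(-2, Mul(Rational(-1, 2), Y)) (Function('a')(Y) = Add(-1, Mul(Rational(1, 2), Add(-2, Mul(-1, Y)))) = Add(-1, Add(-1, Mul(Rational(-1, 2), Y))) = Add(-2, Mul(Rational(-1, 2), Y)))
Function('p')(P) = Pow(P, Rational(1, 2))
Function('W')(H) = Mul(H, Add(-2, Mul(Rational(-1, 2), H))) (Function('W')(H) = Mul(Add(-2, Mul(Rational(-1, 2), H)), Add(H, Add(H, Mul(-1, H)))) = Mul(Add(-2, Mul(Rational(-1, 2), H)), Add(H, 0)) = Mul(Add(-2, Mul(Rational(-1, 2), H)), H) = Mul(H, Add(-2, Mul(Rational(-1, 2), H))))
Add(-6402, Mul(-1, Function('W')(Function('p')(14)))) = Add(-6402, Mul(-1, Mul(Rational(-1, 2), Pow(14, Rational(1, 2)), Add(4, Pow(14, Rational(1, 2)))))) = Add(-6402, Mul(Rational(1, 2), Pow(14, Rational(1, 2)), Add(4, Pow(14, Rational(1, 2)))))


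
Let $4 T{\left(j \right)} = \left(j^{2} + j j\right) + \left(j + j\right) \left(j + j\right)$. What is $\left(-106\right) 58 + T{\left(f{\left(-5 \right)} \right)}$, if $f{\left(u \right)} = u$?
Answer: $- \frac{12221}{2} \approx -6110.5$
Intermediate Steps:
$T{\left(j \right)} = \frac{3 j^{2}}{2}$ ($T{\left(j \right)} = \frac{\left(j^{2} + j j\right) + \left(j + j\right) \left(j + j\right)}{4} = \frac{\left(j^{2} + j^{2}\right) + 2 j 2 j}{4} = \frac{2 j^{2} + 4 j^{2}}{4} = \frac{6 j^{2}}{4} = \frac{3 j^{2}}{2}$)
$\left(-106\right) 58 + T{\left(f{\left(-5 \right)} \right)} = \left(-106\right) 58 + \frac{3 \left(-5\right)^{2}}{2} = -6148 + \frac{3}{2} \cdot 25 = -6148 + \frac{75}{2} = - \frac{12221}{2}$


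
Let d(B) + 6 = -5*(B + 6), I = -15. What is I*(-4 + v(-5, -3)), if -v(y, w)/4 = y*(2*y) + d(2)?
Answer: 300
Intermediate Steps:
d(B) = -36 - 5*B (d(B) = -6 - 5*(B + 6) = -6 - 5*(6 + B) = -6 + (-30 - 5*B) = -36 - 5*B)
v(y, w) = 184 - 8*y**2 (v(y, w) = -4*(y*(2*y) + (-36 - 5*2)) = -4*(2*y**2 + (-36 - 10)) = -4*(2*y**2 - 46) = -4*(-46 + 2*y**2) = 184 - 8*y**2)
I*(-4 + v(-5, -3)) = -15*(-4 + (184 - 8*(-5)**2)) = -15*(-4 + (184 - 8*25)) = -15*(-4 + (184 - 200)) = -15*(-4 - 16) = -15*(-20) = 300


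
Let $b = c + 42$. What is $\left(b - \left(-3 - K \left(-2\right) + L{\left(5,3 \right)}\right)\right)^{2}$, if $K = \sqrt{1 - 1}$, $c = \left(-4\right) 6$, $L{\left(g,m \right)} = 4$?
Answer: $289$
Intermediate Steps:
$c = -24$
$K = 0$ ($K = \sqrt{0} = 0$)
$b = 18$ ($b = -24 + 42 = 18$)
$\left(b - \left(-3 - K \left(-2\right) + L{\left(5,3 \right)}\right)\right)^{2} = \left(18 + \left(\left(3 - 4\right) + 0 \left(-2\right)\right)\right)^{2} = \left(18 + \left(\left(3 - 4\right) + 0\right)\right)^{2} = \left(18 + \left(-1 + 0\right)\right)^{2} = \left(18 - 1\right)^{2} = 17^{2} = 289$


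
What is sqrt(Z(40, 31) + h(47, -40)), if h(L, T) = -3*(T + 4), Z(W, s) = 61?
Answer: 13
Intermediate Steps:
h(L, T) = -12 - 3*T (h(L, T) = -3*(4 + T) = -12 - 3*T)
sqrt(Z(40, 31) + h(47, -40)) = sqrt(61 + (-12 - 3*(-40))) = sqrt(61 + (-12 + 120)) = sqrt(61 + 108) = sqrt(169) = 13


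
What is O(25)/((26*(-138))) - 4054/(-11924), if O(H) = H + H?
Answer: 871847/2673957 ≈ 0.32605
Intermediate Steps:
O(H) = 2*H
O(25)/((26*(-138))) - 4054/(-11924) = (2*25)/((26*(-138))) - 4054/(-11924) = 50/(-3588) - 4054*(-1/11924) = 50*(-1/3588) + 2027/5962 = -25/1794 + 2027/5962 = 871847/2673957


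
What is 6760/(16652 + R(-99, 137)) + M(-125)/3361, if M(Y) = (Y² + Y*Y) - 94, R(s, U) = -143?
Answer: 537074764/55486749 ≈ 9.6793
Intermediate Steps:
M(Y) = -94 + 2*Y² (M(Y) = (Y² + Y²) - 94 = 2*Y² - 94 = -94 + 2*Y²)
6760/(16652 + R(-99, 137)) + M(-125)/3361 = 6760/(16652 - 143) + (-94 + 2*(-125)²)/3361 = 6760/16509 + (-94 + 2*15625)*(1/3361) = 6760*(1/16509) + (-94 + 31250)*(1/3361) = 6760/16509 + 31156*(1/3361) = 6760/16509 + 31156/3361 = 537074764/55486749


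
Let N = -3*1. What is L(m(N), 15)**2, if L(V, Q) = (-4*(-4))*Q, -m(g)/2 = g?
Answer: 57600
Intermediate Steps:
N = -3
m(g) = -2*g
L(V, Q) = 16*Q
L(m(N), 15)**2 = (16*15)**2 = 240**2 = 57600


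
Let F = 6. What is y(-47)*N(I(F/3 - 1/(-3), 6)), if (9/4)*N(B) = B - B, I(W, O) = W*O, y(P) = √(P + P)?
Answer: 0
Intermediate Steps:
y(P) = √2*√P (y(P) = √(2*P) = √2*√P)
I(W, O) = O*W
N(B) = 0 (N(B) = 4*(B - B)/9 = (4/9)*0 = 0)
y(-47)*N(I(F/3 - 1/(-3), 6)) = (√2*√(-47))*0 = (√2*(I*√47))*0 = (I*√94)*0 = 0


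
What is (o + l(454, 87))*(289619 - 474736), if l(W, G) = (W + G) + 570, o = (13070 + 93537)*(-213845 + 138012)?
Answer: 1496546457519840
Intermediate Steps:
o = -8084328631 (o = 106607*(-75833) = -8084328631)
l(W, G) = 570 + G + W (l(W, G) = (G + W) + 570 = 570 + G + W)
(o + l(454, 87))*(289619 - 474736) = (-8084328631 + (570 + 87 + 454))*(289619 - 474736) = (-8084328631 + 1111)*(-185117) = -8084327520*(-185117) = 1496546457519840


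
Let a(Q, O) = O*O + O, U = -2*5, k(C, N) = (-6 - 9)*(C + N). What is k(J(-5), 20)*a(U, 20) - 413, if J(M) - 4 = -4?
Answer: -126413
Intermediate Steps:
J(M) = 0 (J(M) = 4 - 4 = 0)
k(C, N) = -15*C - 15*N (k(C, N) = -15*(C + N) = -15*C - 15*N)
U = -10
a(Q, O) = O + O² (a(Q, O) = O² + O = O + O²)
k(J(-5), 20)*a(U, 20) - 413 = (-15*0 - 15*20)*(20*(1 + 20)) - 413 = (0 - 300)*(20*21) - 413 = -300*420 - 413 = -126000 - 413 = -126413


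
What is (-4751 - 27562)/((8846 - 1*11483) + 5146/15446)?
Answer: 249553299/20362978 ≈ 12.255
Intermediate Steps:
(-4751 - 27562)/((8846 - 1*11483) + 5146/15446) = -32313/((8846 - 11483) + 5146*(1/15446)) = -32313/(-2637 + 2573/7723) = -32313/(-20362978/7723) = -32313*(-7723/20362978) = 249553299/20362978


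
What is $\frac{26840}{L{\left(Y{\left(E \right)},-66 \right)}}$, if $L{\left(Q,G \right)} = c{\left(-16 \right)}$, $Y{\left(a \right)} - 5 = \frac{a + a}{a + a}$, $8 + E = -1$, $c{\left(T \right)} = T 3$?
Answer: $- \frac{3355}{6} \approx -559.17$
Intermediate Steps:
$c{\left(T \right)} = 3 T$
$E = -9$ ($E = -8 - 1 = -9$)
$Y{\left(a \right)} = 6$ ($Y{\left(a \right)} = 5 + \frac{a + a}{a + a} = 5 + \frac{2 a}{2 a} = 5 + 2 a \frac{1}{2 a} = 5 + 1 = 6$)
$L{\left(Q,G \right)} = -48$ ($L{\left(Q,G \right)} = 3 \left(-16\right) = -48$)
$\frac{26840}{L{\left(Y{\left(E \right)},-66 \right)}} = \frac{26840}{-48} = 26840 \left(- \frac{1}{48}\right) = - \frac{3355}{6}$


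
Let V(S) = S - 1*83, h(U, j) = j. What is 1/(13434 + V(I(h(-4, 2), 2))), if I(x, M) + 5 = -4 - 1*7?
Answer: 1/13335 ≈ 7.4991e-5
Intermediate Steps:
I(x, M) = -16 (I(x, M) = -5 + (-4 - 1*7) = -5 + (-4 - 7) = -5 - 11 = -16)
V(S) = -83 + S (V(S) = S - 83 = -83 + S)
1/(13434 + V(I(h(-4, 2), 2))) = 1/(13434 + (-83 - 16)) = 1/(13434 - 99) = 1/13335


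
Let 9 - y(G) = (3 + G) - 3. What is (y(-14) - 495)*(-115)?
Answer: 54280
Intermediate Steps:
y(G) = 9 - G (y(G) = 9 - ((3 + G) - 3) = 9 - G)
(y(-14) - 495)*(-115) = ((9 - 1*(-14)) - 495)*(-115) = ((9 + 14) - 495)*(-115) = (23 - 495)*(-115) = -472*(-115) = 54280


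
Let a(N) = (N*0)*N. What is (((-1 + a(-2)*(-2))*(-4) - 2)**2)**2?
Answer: 16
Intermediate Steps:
a(N) = 0 (a(N) = 0*N = 0)
(((-1 + a(-2)*(-2))*(-4) - 2)**2)**2 = (((-1 + 0*(-2))*(-4) - 2)**2)**2 = (((-1 + 0)*(-4) - 2)**2)**2 = ((-1*(-4) - 2)**2)**2 = ((4 - 2)**2)**2 = (2**2)**2 = 4**2 = 16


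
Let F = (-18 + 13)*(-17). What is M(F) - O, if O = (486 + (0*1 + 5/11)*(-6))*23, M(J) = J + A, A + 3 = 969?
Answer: -110707/11 ≈ -10064.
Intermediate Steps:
A = 966 (A = -3 + 969 = 966)
F = 85 (F = -5*(-17) = 85)
M(J) = 966 + J (M(J) = J + 966 = 966 + J)
O = 122268/11 (O = (486 + (0 + 5*(1/11))*(-6))*23 = (486 + (0 + 5/11)*(-6))*23 = (486 + (5/11)*(-6))*23 = (486 - 30/11)*23 = (5316/11)*23 = 122268/11 ≈ 11115.)
M(F) - O = (966 + 85) - 1*122268/11 = 1051 - 122268/11 = -110707/11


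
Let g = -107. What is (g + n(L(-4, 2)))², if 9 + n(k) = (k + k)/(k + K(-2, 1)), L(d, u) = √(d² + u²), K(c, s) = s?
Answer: 4682976/361 + 17312*√5/361 ≈ 13079.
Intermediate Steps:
n(k) = -9 + 2*k/(1 + k) (n(k) = -9 + (k + k)/(k + 1) = -9 + (2*k)/(1 + k) = -9 + 2*k/(1 + k))
(g + n(L(-4, 2)))² = (-107 + (-9 - 7*√((-4)² + 2²))/(1 + √((-4)² + 2²)))² = (-107 + (-9 - 7*√(16 + 4))/(1 + √(16 + 4)))² = (-107 + (-9 - 14*√5)/(1 + √20))² = (-107 + (-9 - 14*√5)/(1 + 2*√5))²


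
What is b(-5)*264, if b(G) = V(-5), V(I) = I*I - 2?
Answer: 6072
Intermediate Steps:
V(I) = -2 + I**2 (V(I) = I**2 - 2 = -2 + I**2)
b(G) = 23 (b(G) = -2 + (-5)**2 = -2 + 25 = 23)
b(-5)*264 = 23*264 = 6072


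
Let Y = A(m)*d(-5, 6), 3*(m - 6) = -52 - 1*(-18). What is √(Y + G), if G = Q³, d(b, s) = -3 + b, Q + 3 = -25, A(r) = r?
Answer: 8*I*√3081/3 ≈ 148.02*I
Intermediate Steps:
m = -16/3 (m = 6 + (-52 - 1*(-18))/3 = 6 + (-52 + 18)/3 = 6 + (⅓)*(-34) = 6 - 34/3 = -16/3 ≈ -5.3333)
Q = -28 (Q = -3 - 25 = -28)
Y = 128/3 (Y = -16*(-3 - 5)/3 = -16/3*(-8) = 128/3 ≈ 42.667)
G = -21952 (G = (-28)³ = -21952)
√(Y + G) = √(128/3 - 21952) = √(-65728/3) = 8*I*√3081/3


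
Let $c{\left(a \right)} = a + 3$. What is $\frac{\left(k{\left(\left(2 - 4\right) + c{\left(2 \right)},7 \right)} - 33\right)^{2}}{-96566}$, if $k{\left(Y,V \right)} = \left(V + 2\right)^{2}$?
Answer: $- \frac{1152}{48283} \approx -0.023859$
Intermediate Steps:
$c{\left(a \right)} = 3 + a$
$k{\left(Y,V \right)} = \left(2 + V\right)^{2}$
$\frac{\left(k{\left(\left(2 - 4\right) + c{\left(2 \right)},7 \right)} - 33\right)^{2}}{-96566} = \frac{\left(\left(2 + 7\right)^{2} - 33\right)^{2}}{-96566} = \left(9^{2} - 33\right)^{2} \left(- \frac{1}{96566}\right) = \left(81 - 33\right)^{2} \left(- \frac{1}{96566}\right) = 48^{2} \left(- \frac{1}{96566}\right) = 2304 \left(- \frac{1}{96566}\right) = - \frac{1152}{48283}$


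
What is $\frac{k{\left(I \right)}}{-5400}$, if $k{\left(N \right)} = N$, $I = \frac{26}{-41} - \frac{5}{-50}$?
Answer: $\frac{73}{738000} \approx 9.8916 \cdot 10^{-5}$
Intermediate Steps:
$I = - \frac{219}{410}$ ($I = 26 \left(- \frac{1}{41}\right) - - \frac{1}{10} = - \frac{26}{41} + \frac{1}{10} = - \frac{219}{410} \approx -0.53415$)
$\frac{k{\left(I \right)}}{-5400} = - \frac{219}{410 \left(-5400\right)} = \left(- \frac{219}{410}\right) \left(- \frac{1}{5400}\right) = \frac{73}{738000}$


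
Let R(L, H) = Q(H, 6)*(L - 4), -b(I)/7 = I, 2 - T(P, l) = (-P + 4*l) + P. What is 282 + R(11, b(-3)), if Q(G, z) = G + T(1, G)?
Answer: -145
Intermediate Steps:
T(P, l) = 2 - 4*l (T(P, l) = 2 - ((-P + 4*l) + P) = 2 - 4*l)
b(I) = -7*I
Q(G, z) = 2 - 3*G (Q(G, z) = G + (2 - 4*G) = 2 - 3*G)
R(L, H) = (-4 + L)*(2 - 3*H) (R(L, H) = (2 - 3*H)*(L - 4) = (2 - 3*H)*(-4 + L) = (-4 + L)*(2 - 3*H))
282 + R(11, b(-3)) = 282 - (-4 + 11)*(-2 + 3*(-7*(-3))) = 282 - 1*7*(-2 + 3*21) = 282 - 1*7*(-2 + 63) = 282 - 1*7*61 = 282 - 427 = -145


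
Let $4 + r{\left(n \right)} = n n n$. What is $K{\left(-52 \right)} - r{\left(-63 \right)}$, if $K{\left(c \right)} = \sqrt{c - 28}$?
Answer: $250051 + 4 i \sqrt{5} \approx 2.5005 \cdot 10^{5} + 8.9443 i$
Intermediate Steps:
$r{\left(n \right)} = -4 + n^{3}$ ($r{\left(n \right)} = -4 + n n n = -4 + n n^{2} = -4 + n^{3}$)
$K{\left(c \right)} = \sqrt{-28 + c}$
$K{\left(-52 \right)} - r{\left(-63 \right)} = \sqrt{-28 - 52} - \left(-4 + \left(-63\right)^{3}\right) = \sqrt{-80} - \left(-4 - 250047\right) = 4 i \sqrt{5} - -250051 = 4 i \sqrt{5} + 250051 = 250051 + 4 i \sqrt{5}$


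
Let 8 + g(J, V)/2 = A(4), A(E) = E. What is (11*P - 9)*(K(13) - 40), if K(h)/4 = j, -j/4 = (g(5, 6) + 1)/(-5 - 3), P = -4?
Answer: 2862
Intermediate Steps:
g(J, V) = -8 (g(J, V) = -16 + 2*4 = -16 + 8 = -8)
j = -7/2 (j = -4*(-8 + 1)/(-5 - 3) = -(-28)/(-8) = -(-28)*(-1)/8 = -4*7/8 = -7/2 ≈ -3.5000)
K(h) = -14 (K(h) = 4*(-7/2) = -14)
(11*P - 9)*(K(13) - 40) = (11*(-4) - 9)*(-14 - 40) = (-44 - 9)*(-54) = -53*(-54) = 2862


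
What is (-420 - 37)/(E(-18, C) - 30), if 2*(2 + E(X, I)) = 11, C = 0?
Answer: 914/53 ≈ 17.245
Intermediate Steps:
E(X, I) = 7/2 (E(X, I) = -2 + (1/2)*11 = -2 + 11/2 = 7/2)
(-420 - 37)/(E(-18, C) - 30) = (-420 - 37)/(7/2 - 30) = -457/(-53/2) = -457*(-2/53) = 914/53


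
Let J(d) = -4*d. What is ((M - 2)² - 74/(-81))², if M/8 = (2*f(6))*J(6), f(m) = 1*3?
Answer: 11635736262664900/6561 ≈ 1.7735e+12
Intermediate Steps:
f(m) = 3
M = -1152 (M = 8*((2*3)*(-4*6)) = 8*(6*(-24)) = 8*(-144) = -1152)
((M - 2)² - 74/(-81))² = ((-1152 - 2)² - 74/(-81))² = ((-1154)² - 74*(-1/81))² = (1331716 + 74/81)² = (107869070/81)² = 11635736262664900/6561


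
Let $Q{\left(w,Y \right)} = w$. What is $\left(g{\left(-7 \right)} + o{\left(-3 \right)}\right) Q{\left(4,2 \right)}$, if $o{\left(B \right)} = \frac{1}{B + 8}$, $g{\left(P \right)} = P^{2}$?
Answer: $\frac{984}{5} \approx 196.8$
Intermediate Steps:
$o{\left(B \right)} = \frac{1}{8 + B}$
$\left(g{\left(-7 \right)} + o{\left(-3 \right)}\right) Q{\left(4,2 \right)} = \left(\left(-7\right)^{2} + \frac{1}{8 - 3}\right) 4 = \left(49 + \frac{1}{5}\right) 4 = \frac{246}{5} \cdot 4 = \frac{984}{5}$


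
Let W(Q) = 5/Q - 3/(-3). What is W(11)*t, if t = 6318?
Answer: 101088/11 ≈ 9189.8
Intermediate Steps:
W(Q) = 1 + 5/Q (W(Q) = 5/Q - 3*(-⅓) = 5/Q + 1 = 1 + 5/Q)
W(11)*t = ((5 + 11)/11)*6318 = ((1/11)*16)*6318 = (16/11)*6318 = 101088/11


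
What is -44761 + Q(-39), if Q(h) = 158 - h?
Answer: -44564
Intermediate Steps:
-44761 + Q(-39) = -44761 + (158 - 1*(-39)) = -44761 + (158 + 39) = -44761 + 197 = -44564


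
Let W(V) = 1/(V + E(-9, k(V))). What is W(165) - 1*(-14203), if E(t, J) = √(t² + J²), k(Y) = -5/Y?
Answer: 83967646426/5911963 - 33*√88210/29559815 ≈ 14203.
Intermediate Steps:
E(t, J) = √(J² + t²)
W(V) = 1/(V + √(81 + 25/V²)) (W(V) = 1/(V + √((-5/V)² + (-9)²)) = 1/(V + √(25/V² + 81)) = 1/(V + √(81 + 25/V²)))
W(165) - 1*(-14203) = 1/(165 + √(81 + 25/165²)) - 1*(-14203) = 1/(165 + √(81 + 25*(1/27225))) + 14203 = 1/(165 + √(81 + 1/1089)) + 14203 = 1/(165 + √(88210/1089)) + 14203 = 1/(165 + √88210/33) + 14203 = 14203 + 1/(165 + √88210/33)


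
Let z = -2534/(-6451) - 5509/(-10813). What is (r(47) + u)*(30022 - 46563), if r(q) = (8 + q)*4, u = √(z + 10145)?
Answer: -3639020 - 33082*√12341762189199730067/69754663 ≈ -5.3051e+6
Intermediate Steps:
z = 62938701/69754663 (z = -2534*(-1/6451) - 5509*(-1/10813) = 2534/6451 + 5509/10813 = 62938701/69754663 ≈ 0.90229)
u = 2*√12341762189199730067/69754663 (u = √(62938701/69754663 + 10145) = √(707723994836/69754663) = 2*√12341762189199730067/69754663 ≈ 100.73)
r(q) = 32 + 4*q
(r(47) + u)*(30022 - 46563) = ((32 + 4*47) + 2*√12341762189199730067/69754663)*(30022 - 46563) = ((32 + 188) + 2*√12341762189199730067/69754663)*(-16541) = (220 + 2*√12341762189199730067/69754663)*(-16541) = -3639020 - 33082*√12341762189199730067/69754663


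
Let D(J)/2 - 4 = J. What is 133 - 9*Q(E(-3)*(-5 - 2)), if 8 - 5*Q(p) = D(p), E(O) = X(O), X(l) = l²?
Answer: -469/5 ≈ -93.800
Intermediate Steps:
D(J) = 8 + 2*J
E(O) = O²
Q(p) = -2*p/5 (Q(p) = 8/5 - (8 + 2*p)/5 = 8/5 + (-8/5 - 2*p/5) = -2*p/5)
133 - 9*Q(E(-3)*(-5 - 2)) = 133 - (-18)*(-3)²*(-5 - 2)/5 = 133 - (-18)*9*(-7)/5 = 133 - (-18)*(-63)/5 = 133 - 9*126/5 = 133 - 1134/5 = -469/5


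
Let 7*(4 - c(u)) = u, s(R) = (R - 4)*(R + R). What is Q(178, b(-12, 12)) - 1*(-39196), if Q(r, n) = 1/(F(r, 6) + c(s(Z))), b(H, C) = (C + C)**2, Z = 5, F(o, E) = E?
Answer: 2351767/60 ≈ 39196.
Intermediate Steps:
s(R) = 2*R*(-4 + R) (s(R) = (-4 + R)*(2*R) = 2*R*(-4 + R))
c(u) = 4 - u/7
b(H, C) = 4*C**2 (b(H, C) = (2*C)**2 = 4*C**2)
Q(r, n) = 7/60 (Q(r, n) = 1/(6 + (4 - 2*5*(-4 + 5)/7)) = 1/(6 + (4 - 2*5/7)) = 1/(6 + (4 - 1/7*10)) = 1/(6 + (4 - 10/7)) = 1/(6 + 18/7) = 1/(60/7) = 7/60)
Q(178, b(-12, 12)) - 1*(-39196) = 7/60 - 1*(-39196) = 7/60 + 39196 = 2351767/60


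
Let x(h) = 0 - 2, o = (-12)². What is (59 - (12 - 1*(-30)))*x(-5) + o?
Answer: 110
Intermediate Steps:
o = 144
x(h) = -2
(59 - (12 - 1*(-30)))*x(-5) + o = (59 - (12 - 1*(-30)))*(-2) + 144 = (59 - (12 + 30))*(-2) + 144 = (59 - 1*42)*(-2) + 144 = (59 - 42)*(-2) + 144 = 17*(-2) + 144 = -34 + 144 = 110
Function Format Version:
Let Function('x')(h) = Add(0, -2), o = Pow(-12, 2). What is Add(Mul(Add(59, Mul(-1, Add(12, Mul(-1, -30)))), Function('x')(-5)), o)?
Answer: 110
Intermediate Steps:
o = 144
Function('x')(h) = -2
Add(Mul(Add(59, Mul(-1, Add(12, Mul(-1, -30)))), Function('x')(-5)), o) = Add(Mul(Add(59, Mul(-1, Add(12, Mul(-1, -30)))), -2), 144) = Add(Mul(Add(59, Mul(-1, Add(12, 30))), -2), 144) = Add(Mul(Add(59, Mul(-1, 42)), -2), 144) = Add(Mul(Add(59, -42), -2), 144) = Add(Mul(17, -2), 144) = Add(-34, 144) = 110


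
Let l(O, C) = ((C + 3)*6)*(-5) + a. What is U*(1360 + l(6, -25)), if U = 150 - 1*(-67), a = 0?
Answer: 438340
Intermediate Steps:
U = 217 (U = 150 + 67 = 217)
l(O, C) = -90 - 30*C (l(O, C) = ((C + 3)*6)*(-5) + 0 = ((3 + C)*6)*(-5) + 0 = (18 + 6*C)*(-5) + 0 = (-90 - 30*C) + 0 = -90 - 30*C)
U*(1360 + l(6, -25)) = 217*(1360 + (-90 - 30*(-25))) = 217*(1360 + (-90 + 750)) = 217*(1360 + 660) = 217*2020 = 438340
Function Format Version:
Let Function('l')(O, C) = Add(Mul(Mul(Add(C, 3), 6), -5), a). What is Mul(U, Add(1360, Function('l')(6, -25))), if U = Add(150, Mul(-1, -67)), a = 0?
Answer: 438340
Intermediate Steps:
U = 217 (U = Add(150, 67) = 217)
Function('l')(O, C) = Add(-90, Mul(-30, C)) (Function('l')(O, C) = Add(Mul(Mul(Add(C, 3), 6), -5), 0) = Add(Mul(Mul(Add(3, C), 6), -5), 0) = Add(Mul(Add(18, Mul(6, C)), -5), 0) = Add(Add(-90, Mul(-30, C)), 0) = Add(-90, Mul(-30, C)))
Mul(U, Add(1360, Function('l')(6, -25))) = Mul(217, Add(1360, Add(-90, Mul(-30, -25)))) = Mul(217, Add(1360, Add(-90, 750))) = Mul(217, Add(1360, 660)) = Mul(217, 2020) = 438340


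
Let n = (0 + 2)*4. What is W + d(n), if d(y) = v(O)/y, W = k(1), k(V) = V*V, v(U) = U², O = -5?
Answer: 33/8 ≈ 4.1250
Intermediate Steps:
n = 8 (n = 2*4 = 8)
k(V) = V²
W = 1 (W = 1² = 1)
d(y) = 25/y (d(y) = (-5)²/y = 25/y)
W + d(n) = 1 + 25/8 = 33/8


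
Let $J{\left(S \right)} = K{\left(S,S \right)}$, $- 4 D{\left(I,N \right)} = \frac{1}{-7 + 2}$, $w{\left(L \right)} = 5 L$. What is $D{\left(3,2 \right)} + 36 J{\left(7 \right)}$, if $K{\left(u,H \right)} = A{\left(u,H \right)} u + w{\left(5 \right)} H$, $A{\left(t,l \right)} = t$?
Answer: $\frac{161281}{20} \approx 8064.0$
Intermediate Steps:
$K{\left(u,H \right)} = u^{2} + 25 H$ ($K{\left(u,H \right)} = u u + 5 \cdot 5 H = u^{2} + 25 H$)
$D{\left(I,N \right)} = \frac{1}{20}$ ($D{\left(I,N \right)} = - \frac{1}{4 \left(-7 + 2\right)} = - \frac{1}{4 \left(-5\right)} = \left(- \frac{1}{4}\right) \left(- \frac{1}{5}\right) = \frac{1}{20}$)
$J{\left(S \right)} = S^{2} + 25 S$
$D{\left(3,2 \right)} + 36 J{\left(7 \right)} = \frac{1}{20} + 36 \cdot 7 \left(25 + 7\right) = \frac{1}{20} + 36 \cdot 7 \cdot 32 = \frac{1}{20} + 36 \cdot 224 = \frac{1}{20} + 8064 = \frac{161281}{20}$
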